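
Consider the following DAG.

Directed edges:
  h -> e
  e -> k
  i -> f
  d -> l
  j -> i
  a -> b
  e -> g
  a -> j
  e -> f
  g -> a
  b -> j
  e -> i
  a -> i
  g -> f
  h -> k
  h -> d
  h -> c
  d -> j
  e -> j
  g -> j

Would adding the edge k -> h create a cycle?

Adding k→h creates a cycle iff h can already reach k.
Path from h: h → k.
So h → … → k → h is a cycle.

Yes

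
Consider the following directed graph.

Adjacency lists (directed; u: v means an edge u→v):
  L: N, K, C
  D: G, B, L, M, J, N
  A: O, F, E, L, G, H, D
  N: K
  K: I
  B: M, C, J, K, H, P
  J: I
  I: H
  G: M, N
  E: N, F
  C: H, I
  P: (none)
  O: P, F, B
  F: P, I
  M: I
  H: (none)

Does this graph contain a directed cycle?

No

DFS with white/gray/black marking, starting from O:
O gray
  P gray
  P black
  F gray
    F→P: P black — skip
    I gray
      H gray
      H black
    I black
  F black
  B gray
    M gray
      M→I: I black — skip
    M black
    C gray
      C→H: H black — skip
      C→I: I black — skip
    C black
    J gray
      J→I: I black — skip
    J black
    K gray
      K→I: I black — skip
    K black
    B→H: H black — skip
    B→P: P black — skip
  B black
O black
L gray
  N gray
    N→K: K black — skip
  N black
  L→K: K black — skip
  L→C: C black — skip
L black
D gray
  G gray
    G→M: M black — skip
    G→N: N black — skip
  G black
  D→B: B black — skip
  D→L: L black — skip
  D→M: M black — skip
  D→J: J black — skip
  D→N: N black — skip
D black
A gray
  A→O: O black — skip
  A→F: F black — skip
  E gray
    E→N: N black — skip
    E→F: F black — skip
  E black
  A→L: L black — skip
  A→G: G black — skip
  A→H: H black — skip
  A→D: D black — skip
A black
Every edge goes to a white or black vertex — no back edge, so the graph is acyclic.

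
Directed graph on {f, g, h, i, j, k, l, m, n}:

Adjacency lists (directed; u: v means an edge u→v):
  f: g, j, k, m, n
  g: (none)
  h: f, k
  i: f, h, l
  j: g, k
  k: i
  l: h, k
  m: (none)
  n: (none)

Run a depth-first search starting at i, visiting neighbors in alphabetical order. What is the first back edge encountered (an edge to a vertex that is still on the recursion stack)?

k->i

DFS from i (visiting neighbors in alphabetical order); mark gray on enter, black on exit:
i gray
  f gray
    g gray
    g black
    j gray
      j→g: g black — skip
      k gray
        k→i: i is gray → back edge
First back edge: k → i.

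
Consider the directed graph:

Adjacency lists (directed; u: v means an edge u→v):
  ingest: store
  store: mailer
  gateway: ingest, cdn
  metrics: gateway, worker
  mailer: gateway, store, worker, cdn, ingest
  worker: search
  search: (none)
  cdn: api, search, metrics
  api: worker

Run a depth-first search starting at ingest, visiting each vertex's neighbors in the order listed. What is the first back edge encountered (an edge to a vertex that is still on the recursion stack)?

DFS from ingest (visiting each vertex's neighbors in the order listed); mark gray on enter, black on exit:
ingest gray
  store gray
    mailer gray
      gateway gray
        gateway→ingest: ingest is gray → back edge
First back edge: gateway → ingest.

gateway->ingest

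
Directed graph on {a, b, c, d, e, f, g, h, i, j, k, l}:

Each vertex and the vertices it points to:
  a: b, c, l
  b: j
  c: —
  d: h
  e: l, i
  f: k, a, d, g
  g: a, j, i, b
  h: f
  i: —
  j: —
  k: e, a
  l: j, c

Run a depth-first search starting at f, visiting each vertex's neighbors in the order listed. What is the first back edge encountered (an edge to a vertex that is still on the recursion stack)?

DFS from f (visiting each vertex's neighbors in the order listed); mark gray on enter, black on exit:
f gray
  k gray
    e gray
      l gray
        j gray
        j black
        c gray
        c black
      l black
      i gray
      i black
    e black
    a gray
      b gray
        b→j: j black — skip
      b black
      a→c: c black — skip
      a→l: l black — skip
    a black
  k black
  f→a: a black — skip
  d gray
    h gray
      h→f: f is gray → back edge
First back edge: h → f.

h->f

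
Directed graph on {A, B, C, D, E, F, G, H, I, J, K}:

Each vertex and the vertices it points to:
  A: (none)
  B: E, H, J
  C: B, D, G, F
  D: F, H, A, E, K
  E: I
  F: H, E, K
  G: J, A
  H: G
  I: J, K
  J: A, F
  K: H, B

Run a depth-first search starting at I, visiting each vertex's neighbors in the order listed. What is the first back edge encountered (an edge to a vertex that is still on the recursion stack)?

DFS from I (visiting each vertex's neighbors in the order listed); mark gray on enter, black on exit:
I gray
  J gray
    A gray
    A black
    F gray
      H gray
        G gray
          G→J: J is gray → back edge
First back edge: G → J.

G->J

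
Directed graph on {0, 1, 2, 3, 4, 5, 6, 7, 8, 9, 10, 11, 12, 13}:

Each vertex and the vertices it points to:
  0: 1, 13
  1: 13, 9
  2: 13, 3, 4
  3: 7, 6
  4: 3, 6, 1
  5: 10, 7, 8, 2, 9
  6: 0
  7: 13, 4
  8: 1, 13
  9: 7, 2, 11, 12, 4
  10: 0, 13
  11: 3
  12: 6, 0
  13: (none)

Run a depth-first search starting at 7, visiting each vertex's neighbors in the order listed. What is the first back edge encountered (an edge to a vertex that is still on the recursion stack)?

3→7

DFS from 7 (visiting each vertex's neighbors in the order listed); mark gray on enter, black on exit:
7 gray
  13 gray
  13 black
  4 gray
    3 gray
      3→7: 7 is gray → back edge
First back edge: 3 → 7.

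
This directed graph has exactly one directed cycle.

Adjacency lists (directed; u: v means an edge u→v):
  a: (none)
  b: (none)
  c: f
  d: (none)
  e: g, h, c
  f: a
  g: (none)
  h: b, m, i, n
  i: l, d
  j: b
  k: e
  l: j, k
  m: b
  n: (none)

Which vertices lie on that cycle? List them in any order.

DFS with gray/black marking from e:
e gray
  g gray
  g black
  h gray
    b gray
    b black
    m gray
      m→b: b black — skip
    m black
    i gray
      l gray
        j gray
          j→b: b black — skip
        j black
        k gray
          k→e: e is gray → back edge
Back edge closes the cycle e → h → i → l → k → e; its vertices are {e, h, i, k, l}.

e, h, i, k, l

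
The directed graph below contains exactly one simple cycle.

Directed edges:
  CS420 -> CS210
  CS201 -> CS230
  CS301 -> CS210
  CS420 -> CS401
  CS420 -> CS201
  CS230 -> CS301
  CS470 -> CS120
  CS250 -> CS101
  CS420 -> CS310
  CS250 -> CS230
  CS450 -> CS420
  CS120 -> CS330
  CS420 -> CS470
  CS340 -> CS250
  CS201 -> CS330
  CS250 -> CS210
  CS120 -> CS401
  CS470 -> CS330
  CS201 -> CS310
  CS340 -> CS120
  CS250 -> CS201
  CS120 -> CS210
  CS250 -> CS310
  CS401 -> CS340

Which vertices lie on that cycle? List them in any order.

DFS with gray/black marking from CS401:
CS401 gray
  CS340 gray
    CS250 gray
      CS201 gray
        CS230 gray
          CS301 gray
            CS210 gray
            CS210 black
          CS301 black
        CS230 black
        CS310 gray
        CS310 black
        CS330 gray
        CS330 black
      CS201 black
      CS250→CS210: CS210 black — skip
      CS101 gray
      CS101 black
      CS250→CS230: CS230 black — skip
      CS250→CS310: CS310 black — skip
    CS250 black
    CS120 gray
      CS120→CS401: CS401 is gray → back edge
Back edge closes the cycle CS401 → CS340 → CS120 → CS401; its vertices are {CS120, CS340, CS401}.

CS120, CS340, CS401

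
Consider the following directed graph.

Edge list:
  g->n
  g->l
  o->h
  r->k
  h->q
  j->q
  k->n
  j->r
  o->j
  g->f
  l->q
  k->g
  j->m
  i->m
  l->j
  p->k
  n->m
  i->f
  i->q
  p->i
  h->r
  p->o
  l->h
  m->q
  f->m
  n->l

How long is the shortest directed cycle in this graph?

For each vertex v, BFS finds the shortest path from v back to v.
The shortest such closed walk is k → n → l → j → r → k, length 5.

5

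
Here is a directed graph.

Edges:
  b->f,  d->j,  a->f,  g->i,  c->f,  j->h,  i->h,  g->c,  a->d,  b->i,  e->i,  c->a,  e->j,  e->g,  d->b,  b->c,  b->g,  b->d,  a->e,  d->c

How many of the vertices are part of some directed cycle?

6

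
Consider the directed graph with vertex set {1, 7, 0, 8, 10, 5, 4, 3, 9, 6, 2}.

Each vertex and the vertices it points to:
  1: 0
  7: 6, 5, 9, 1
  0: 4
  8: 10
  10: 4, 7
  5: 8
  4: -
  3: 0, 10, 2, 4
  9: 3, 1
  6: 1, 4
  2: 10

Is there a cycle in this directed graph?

Yes

DFS with white/gray/black marking, starting from 4:
4 gray
4 black
1 gray
  0 gray
    0→4: 4 black — skip
  0 black
1 black
7 gray
  6 gray
    6→1: 1 black — skip
    6→4: 4 black — skip
  6 black
  5 gray
    8 gray
      10 gray
        10→4: 4 black — skip
        10→7: 7 is gray → back edge
Back edge found, so a cycle exists: 7 → 5 → 8 → 10 → 7.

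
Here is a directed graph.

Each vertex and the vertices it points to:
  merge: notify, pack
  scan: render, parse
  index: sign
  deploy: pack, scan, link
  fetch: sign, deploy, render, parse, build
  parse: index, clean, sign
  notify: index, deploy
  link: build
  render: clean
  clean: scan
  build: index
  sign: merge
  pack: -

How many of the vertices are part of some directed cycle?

11

A vertex is on a directed cycle iff it belongs to a strongly connected component of size ≥ 2 (or has a self-loop).
The vertices on cycles are {link, scan, sign, build, clean, index, merge, parse, deploy, notify, render} — 11 in total.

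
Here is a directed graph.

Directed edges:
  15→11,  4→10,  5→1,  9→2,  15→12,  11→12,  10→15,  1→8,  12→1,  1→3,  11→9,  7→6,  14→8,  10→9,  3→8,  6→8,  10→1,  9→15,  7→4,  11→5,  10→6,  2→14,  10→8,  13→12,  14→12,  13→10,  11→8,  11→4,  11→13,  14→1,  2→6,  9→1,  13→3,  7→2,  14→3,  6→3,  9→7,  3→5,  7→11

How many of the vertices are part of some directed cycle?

A vertex is on a directed cycle iff it belongs to a strongly connected component of size ≥ 2 (or has a self-loop).
The vertices on cycles are {1, 3, 4, 5, 7, 9, 10, 11, 13, 15} — 10 in total.

10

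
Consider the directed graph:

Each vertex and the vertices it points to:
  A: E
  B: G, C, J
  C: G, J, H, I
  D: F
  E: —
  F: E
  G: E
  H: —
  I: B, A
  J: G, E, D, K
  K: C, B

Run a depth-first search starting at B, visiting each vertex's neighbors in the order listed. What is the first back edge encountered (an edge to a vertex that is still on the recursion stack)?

DFS from B (visiting each vertex's neighbors in the order listed); mark gray on enter, black on exit:
B gray
  G gray
    E gray
    E black
  G black
  C gray
    C→G: G black — skip
    J gray
      J→G: G black — skip
      J→E: E black — skip
      D gray
        F gray
          F→E: E black — skip
        F black
      D black
      K gray
        K→C: C is gray → back edge
First back edge: K → C.

K->C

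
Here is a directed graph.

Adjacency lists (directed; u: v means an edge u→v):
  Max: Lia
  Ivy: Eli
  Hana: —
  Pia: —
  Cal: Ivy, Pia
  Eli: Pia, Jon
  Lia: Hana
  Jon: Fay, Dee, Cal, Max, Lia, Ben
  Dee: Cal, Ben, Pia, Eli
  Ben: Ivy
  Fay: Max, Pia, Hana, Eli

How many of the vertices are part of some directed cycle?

7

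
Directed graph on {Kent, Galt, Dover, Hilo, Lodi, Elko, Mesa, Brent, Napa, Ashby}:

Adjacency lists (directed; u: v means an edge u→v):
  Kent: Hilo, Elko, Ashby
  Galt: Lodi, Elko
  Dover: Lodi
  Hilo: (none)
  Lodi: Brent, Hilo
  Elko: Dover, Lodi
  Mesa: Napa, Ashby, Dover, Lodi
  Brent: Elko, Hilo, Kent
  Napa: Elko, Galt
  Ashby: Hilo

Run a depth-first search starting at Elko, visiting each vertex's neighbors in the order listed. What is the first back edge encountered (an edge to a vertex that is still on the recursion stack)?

Brent→Elko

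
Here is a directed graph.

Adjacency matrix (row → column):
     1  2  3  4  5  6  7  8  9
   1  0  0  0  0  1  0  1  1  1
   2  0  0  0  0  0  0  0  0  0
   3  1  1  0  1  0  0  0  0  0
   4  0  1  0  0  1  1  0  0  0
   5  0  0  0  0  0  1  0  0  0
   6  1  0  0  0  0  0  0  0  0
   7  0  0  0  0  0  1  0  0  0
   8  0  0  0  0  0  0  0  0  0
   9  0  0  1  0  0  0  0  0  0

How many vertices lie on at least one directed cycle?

7

A vertex is on a directed cycle iff it belongs to a strongly connected component of size ≥ 2 (or has a self-loop).
The vertices on cycles are {1, 3, 4, 5, 6, 7, 9} — 7 in total.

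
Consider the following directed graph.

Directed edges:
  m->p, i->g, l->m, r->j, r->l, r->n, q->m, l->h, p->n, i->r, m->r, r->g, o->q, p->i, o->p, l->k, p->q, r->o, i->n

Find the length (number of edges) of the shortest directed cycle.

For each vertex v, BFS finds the shortest path from v back to v.
The shortest such closed walk is m → p → q → m, length 3.

3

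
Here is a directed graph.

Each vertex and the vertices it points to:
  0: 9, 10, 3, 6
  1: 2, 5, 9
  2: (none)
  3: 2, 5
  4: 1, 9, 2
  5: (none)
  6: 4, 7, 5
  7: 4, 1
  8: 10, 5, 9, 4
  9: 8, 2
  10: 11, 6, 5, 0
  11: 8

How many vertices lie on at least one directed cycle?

9

A vertex is on a directed cycle iff it belongs to a strongly connected component of size ≥ 2 (or has a self-loop).
The vertices on cycles are {0, 1, 4, 6, 7, 8, 9, 10, 11} — 9 in total.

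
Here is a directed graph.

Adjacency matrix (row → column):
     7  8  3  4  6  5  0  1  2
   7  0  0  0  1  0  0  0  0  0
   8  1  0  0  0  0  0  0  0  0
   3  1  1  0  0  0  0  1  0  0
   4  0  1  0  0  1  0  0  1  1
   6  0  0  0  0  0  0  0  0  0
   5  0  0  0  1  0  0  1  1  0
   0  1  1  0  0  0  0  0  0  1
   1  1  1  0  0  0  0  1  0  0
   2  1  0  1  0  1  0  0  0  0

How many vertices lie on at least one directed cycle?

A vertex is on a directed cycle iff it belongs to a strongly connected component of size ≥ 2 (or has a self-loop).
The vertices on cycles are {0, 1, 2, 3, 4, 7, 8} — 7 in total.

7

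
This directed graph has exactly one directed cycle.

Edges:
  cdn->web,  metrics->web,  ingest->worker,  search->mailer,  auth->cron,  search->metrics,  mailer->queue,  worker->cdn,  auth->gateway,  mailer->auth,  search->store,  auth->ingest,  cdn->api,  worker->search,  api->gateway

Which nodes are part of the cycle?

auth, ingest, mailer, search, worker

DFS with gray/black marking from worker:
worker gray
  cdn gray
    web gray
    web black
    api gray
      gateway gray
      gateway black
    api black
  cdn black
  search gray
    mailer gray
      queue gray
      queue black
      auth gray
        cron gray
        cron black
        auth→gateway: gateway black — skip
        ingest gray
          ingest→worker: worker is gray → back edge
Back edge closes the cycle worker → search → mailer → auth → ingest → worker; its vertices are {auth, ingest, mailer, search, worker}.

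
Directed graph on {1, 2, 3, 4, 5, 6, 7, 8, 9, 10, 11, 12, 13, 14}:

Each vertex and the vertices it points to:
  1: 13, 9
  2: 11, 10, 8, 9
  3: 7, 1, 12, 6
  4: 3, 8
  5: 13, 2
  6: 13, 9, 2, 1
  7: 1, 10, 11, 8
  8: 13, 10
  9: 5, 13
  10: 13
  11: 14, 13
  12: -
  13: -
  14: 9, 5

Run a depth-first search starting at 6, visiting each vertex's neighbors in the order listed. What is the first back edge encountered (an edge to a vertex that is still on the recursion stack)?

14→9

DFS from 6 (visiting each vertex's neighbors in the order listed); mark gray on enter, black on exit:
6 gray
  13 gray
  13 black
  9 gray
    5 gray
      5→13: 13 black — skip
      2 gray
        11 gray
          14 gray
            14→9: 9 is gray → back edge
First back edge: 14 → 9.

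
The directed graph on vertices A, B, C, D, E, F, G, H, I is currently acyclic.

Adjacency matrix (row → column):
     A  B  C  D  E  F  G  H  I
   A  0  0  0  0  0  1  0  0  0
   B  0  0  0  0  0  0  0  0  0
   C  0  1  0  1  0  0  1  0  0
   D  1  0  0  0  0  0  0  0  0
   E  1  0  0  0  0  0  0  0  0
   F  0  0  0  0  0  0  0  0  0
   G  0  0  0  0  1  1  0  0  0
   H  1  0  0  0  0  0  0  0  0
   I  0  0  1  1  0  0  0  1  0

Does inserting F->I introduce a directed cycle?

Yes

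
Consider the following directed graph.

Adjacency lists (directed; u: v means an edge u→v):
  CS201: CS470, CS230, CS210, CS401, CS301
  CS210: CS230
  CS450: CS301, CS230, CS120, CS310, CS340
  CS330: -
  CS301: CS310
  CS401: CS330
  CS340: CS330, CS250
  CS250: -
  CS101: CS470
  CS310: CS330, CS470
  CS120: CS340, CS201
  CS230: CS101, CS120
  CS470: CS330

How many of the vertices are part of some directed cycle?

4

A vertex is on a directed cycle iff it belongs to a strongly connected component of size ≥ 2 (or has a self-loop).
The vertices on cycles are {CS120, CS201, CS210, CS230} — 4 in total.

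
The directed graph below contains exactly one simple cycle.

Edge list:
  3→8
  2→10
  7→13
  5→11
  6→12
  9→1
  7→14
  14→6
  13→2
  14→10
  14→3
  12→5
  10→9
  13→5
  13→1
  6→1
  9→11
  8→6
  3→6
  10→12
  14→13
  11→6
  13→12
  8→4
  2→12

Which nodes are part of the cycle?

DFS with gray/black marking from 6:
6 gray
  12 gray
    5 gray
      11 gray
        11→6: 6 is gray → back edge
Back edge closes the cycle 6 → 12 → 5 → 11 → 6; its vertices are {5, 6, 11, 12}.

5, 6, 11, 12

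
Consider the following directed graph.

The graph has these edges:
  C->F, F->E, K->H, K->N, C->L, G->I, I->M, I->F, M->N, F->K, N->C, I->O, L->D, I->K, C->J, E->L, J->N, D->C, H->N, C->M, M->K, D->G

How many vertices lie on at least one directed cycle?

A vertex is on a directed cycle iff it belongs to a strongly connected component of size ≥ 2 (or has a self-loop).
The vertices on cycles are {C, D, E, F, G, H, I, J, K, L, M, N} — 12 in total.

12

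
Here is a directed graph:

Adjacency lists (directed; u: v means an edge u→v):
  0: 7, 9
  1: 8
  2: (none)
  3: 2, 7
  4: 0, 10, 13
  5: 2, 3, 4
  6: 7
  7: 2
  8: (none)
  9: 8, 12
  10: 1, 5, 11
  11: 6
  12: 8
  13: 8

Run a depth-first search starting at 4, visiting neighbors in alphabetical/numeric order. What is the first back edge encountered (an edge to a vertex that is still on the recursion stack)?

5→4

DFS from 4 (visiting neighbors in alphabetical/numeric order); mark gray on enter, black on exit:
4 gray
  0 gray
    7 gray
      2 gray
      2 black
    7 black
    9 gray
      8 gray
      8 black
      12 gray
        12→8: 8 black — skip
      12 black
    9 black
  0 black
  10 gray
    1 gray
      1→8: 8 black — skip
    1 black
    5 gray
      5→2: 2 black — skip
      3 gray
        3→2: 2 black — skip
        3→7: 7 black — skip
      3 black
      5→4: 4 is gray → back edge
First back edge: 5 → 4.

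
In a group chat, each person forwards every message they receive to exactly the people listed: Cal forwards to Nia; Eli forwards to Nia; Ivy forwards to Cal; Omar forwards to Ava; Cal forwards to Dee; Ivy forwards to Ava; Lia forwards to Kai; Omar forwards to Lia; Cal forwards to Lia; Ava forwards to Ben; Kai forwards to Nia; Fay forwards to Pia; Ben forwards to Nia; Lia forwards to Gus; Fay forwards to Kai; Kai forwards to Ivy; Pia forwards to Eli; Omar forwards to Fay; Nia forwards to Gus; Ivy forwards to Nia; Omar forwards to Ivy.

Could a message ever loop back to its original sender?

DFS with white/gray/black marking, starting from Kai:
Kai gray
  Nia gray
    Gus gray
    Gus black
  Nia black
  Ivy gray
    Ivy→Nia: Nia black — skip
    Cal gray
      Dee gray
      Dee black
      Lia gray
        Lia→Gus: Gus black — skip
        Lia→Kai: Kai is gray → back edge
Back edge found, so a cycle exists: Kai → Ivy → Cal → Lia → Kai.

Yes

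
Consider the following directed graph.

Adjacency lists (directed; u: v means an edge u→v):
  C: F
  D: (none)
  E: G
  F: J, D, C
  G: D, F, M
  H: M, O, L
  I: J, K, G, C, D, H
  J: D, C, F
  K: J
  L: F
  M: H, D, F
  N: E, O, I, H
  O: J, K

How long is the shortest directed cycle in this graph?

For each vertex v, BFS finds the shortest path from v back to v.
The shortest such closed walk is H → M → H, length 2.

2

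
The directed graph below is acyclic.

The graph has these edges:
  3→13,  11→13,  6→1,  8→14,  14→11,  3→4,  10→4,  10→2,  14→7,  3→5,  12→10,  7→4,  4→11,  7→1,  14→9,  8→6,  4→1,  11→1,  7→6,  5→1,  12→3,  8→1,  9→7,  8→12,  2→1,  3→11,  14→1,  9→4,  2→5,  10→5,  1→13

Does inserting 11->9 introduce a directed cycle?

Adding 11→9 creates a cycle iff 9 can already reach 11.
Path from 9: 9 → 4 → 11.
So 9 → … → 11 → 9 is a cycle.

Yes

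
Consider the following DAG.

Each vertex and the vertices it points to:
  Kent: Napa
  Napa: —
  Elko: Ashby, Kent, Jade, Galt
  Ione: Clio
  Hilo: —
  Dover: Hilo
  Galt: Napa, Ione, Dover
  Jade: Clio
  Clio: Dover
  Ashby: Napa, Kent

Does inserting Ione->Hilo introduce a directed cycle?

Adding Ione→Hilo creates a cycle iff Hilo can already reach Ione.
Explore from Hilo: no path reaches Ione. The graph stays acyclic.

No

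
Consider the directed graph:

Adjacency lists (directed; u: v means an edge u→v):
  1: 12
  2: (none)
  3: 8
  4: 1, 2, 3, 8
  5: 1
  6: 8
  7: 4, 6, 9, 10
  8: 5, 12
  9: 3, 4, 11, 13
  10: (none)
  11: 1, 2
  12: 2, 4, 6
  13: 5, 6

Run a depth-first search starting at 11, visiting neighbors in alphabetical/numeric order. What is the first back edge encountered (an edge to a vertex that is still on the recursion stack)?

DFS from 11 (visiting neighbors in alphabetical/numeric order); mark gray on enter, black on exit:
11 gray
  1 gray
    12 gray
      2 gray
      2 black
      4 gray
        4→1: 1 is gray → back edge
First back edge: 4 → 1.

4->1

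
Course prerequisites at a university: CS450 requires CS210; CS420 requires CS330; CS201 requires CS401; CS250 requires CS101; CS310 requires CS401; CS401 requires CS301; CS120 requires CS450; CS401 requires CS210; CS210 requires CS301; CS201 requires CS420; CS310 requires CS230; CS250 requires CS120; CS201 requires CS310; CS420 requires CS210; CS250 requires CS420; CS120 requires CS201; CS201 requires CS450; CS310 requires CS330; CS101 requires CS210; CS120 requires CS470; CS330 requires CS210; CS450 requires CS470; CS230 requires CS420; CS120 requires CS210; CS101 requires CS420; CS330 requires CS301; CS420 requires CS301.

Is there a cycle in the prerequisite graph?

No

DFS with white/gray/black marking, starting from CS210:
CS210 gray
  CS301 gray
  CS301 black
CS210 black
CS470 gray
CS470 black
CS420 gray
  CS420→CS301: CS301 black — skip
  CS330 gray
    CS330→CS210: CS210 black — skip
    CS330→CS301: CS301 black — skip
  CS330 black
  CS420→CS210: CS210 black — skip
CS420 black
CS450 gray
  CS450→CS210: CS210 black — skip
  CS450→CS470: CS470 black — skip
CS450 black
CS101 gray
  CS101→CS210: CS210 black — skip
  CS101→CS420: CS420 black — skip
CS101 black
CS310 gray
  CS401 gray
    CS401→CS210: CS210 black — skip
    CS401→CS301: CS301 black — skip
  CS401 black
  CS310→CS330: CS330 black — skip
  CS230 gray
    CS230→CS420: CS420 black — skip
  CS230 black
CS310 black
CS120 gray
  CS120→CS450: CS450 black — skip
  CS120→CS210: CS210 black — skip
  CS120→CS470: CS470 black — skip
  CS201 gray
    CS201→CS310: CS310 black — skip
    CS201→CS401: CS401 black — skip
    CS201→CS420: CS420 black — skip
    CS201→CS450: CS450 black — skip
  CS201 black
CS120 black
CS250 gray
  CS250→CS120: CS120 black — skip
  CS250→CS101: CS101 black — skip
  CS250→CS420: CS420 black — skip
CS250 black
Every edge goes to a white or black vertex — no back edge, so the graph is acyclic.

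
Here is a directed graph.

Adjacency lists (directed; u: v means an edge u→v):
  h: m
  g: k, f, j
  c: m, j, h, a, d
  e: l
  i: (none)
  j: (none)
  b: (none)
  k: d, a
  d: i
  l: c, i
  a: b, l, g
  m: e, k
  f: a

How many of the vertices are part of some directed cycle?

A vertex is on a directed cycle iff it belongs to a strongly connected component of size ≥ 2 (or has a self-loop).
The vertices on cycles are {a, c, e, f, g, h, k, l, m} — 9 in total.

9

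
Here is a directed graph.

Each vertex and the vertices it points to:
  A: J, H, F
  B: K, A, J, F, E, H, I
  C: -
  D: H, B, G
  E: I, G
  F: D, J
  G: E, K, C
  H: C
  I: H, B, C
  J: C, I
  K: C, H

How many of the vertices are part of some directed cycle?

8

A vertex is on a directed cycle iff it belongs to a strongly connected component of size ≥ 2 (or has a self-loop).
The vertices on cycles are {A, B, D, E, F, G, I, J} — 8 in total.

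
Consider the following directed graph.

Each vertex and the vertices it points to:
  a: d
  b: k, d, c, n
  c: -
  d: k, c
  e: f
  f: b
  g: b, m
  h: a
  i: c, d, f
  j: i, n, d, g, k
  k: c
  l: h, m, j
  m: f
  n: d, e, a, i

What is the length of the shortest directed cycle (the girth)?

For each vertex v, BFS finds the shortest path from v back to v.
The shortest such closed walk is n → e → f → b → n, length 4.

4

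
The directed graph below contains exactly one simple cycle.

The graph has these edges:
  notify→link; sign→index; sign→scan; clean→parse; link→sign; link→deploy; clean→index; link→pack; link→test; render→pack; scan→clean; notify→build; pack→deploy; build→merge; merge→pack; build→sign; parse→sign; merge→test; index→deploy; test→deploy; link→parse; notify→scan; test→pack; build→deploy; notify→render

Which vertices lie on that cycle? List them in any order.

scan, sign, clean, parse

DFS with gray/black marking from scan:
scan gray
  clean gray
    parse gray
      sign gray
        index gray
          deploy gray
          deploy black
        index black
        sign→scan: scan is gray → back edge
Back edge closes the cycle scan → clean → parse → sign → scan; its vertices are {scan, sign, clean, parse}.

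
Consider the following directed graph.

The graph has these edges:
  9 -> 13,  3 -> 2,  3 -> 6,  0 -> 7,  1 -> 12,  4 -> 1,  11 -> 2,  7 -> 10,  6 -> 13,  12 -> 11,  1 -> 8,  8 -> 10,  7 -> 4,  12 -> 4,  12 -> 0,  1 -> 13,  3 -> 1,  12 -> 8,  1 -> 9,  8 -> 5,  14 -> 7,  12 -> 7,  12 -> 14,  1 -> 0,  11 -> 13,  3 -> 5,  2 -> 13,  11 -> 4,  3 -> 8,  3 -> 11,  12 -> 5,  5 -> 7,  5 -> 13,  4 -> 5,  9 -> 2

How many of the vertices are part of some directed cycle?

9

A vertex is on a directed cycle iff it belongs to a strongly connected component of size ≥ 2 (or has a self-loop).
The vertices on cycles are {0, 1, 4, 5, 7, 8, 11, 12, 14} — 9 in total.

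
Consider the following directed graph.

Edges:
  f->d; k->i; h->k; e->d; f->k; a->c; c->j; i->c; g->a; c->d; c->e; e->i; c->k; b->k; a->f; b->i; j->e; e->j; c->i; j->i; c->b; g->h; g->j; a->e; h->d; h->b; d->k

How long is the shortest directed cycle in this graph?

2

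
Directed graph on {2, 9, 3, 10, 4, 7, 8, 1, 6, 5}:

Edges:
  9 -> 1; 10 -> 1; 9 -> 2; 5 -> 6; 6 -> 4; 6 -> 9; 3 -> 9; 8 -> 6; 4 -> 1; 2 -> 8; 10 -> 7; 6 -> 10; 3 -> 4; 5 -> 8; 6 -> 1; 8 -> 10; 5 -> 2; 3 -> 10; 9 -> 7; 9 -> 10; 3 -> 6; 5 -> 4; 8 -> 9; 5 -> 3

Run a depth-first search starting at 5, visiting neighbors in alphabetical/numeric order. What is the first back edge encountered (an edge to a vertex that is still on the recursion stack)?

DFS from 5 (visiting neighbors in alphabetical/numeric order); mark gray on enter, black on exit:
5 gray
  2 gray
    8 gray
      6 gray
        1 gray
        1 black
        4 gray
          4→1: 1 black — skip
        4 black
        9 gray
          9→1: 1 black — skip
          9→2: 2 is gray → back edge
First back edge: 9 → 2.

9->2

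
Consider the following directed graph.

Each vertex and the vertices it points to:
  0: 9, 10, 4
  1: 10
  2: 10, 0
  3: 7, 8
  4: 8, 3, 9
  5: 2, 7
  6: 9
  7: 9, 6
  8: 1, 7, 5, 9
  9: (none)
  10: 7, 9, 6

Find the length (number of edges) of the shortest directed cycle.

For each vertex v, BFS finds the shortest path from v back to v.
The shortest such closed walk is 4 → 8 → 5 → 2 → 0 → 4, length 5.

5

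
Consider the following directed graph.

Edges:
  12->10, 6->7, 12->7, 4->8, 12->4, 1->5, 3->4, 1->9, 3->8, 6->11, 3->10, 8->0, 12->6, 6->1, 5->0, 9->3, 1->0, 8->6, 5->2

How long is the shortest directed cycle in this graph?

For each vertex v, BFS finds the shortest path from v back to v.
The shortest such closed walk is 6 → 1 → 9 → 3 → 8 → 6, length 5.

5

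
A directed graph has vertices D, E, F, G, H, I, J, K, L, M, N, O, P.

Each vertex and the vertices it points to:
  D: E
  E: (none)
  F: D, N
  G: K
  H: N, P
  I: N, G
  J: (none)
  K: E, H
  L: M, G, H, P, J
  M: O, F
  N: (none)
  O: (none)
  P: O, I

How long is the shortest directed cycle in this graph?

5

For each vertex v, BFS finds the shortest path from v back to v.
The shortest such closed walk is P → I → G → K → H → P, length 5.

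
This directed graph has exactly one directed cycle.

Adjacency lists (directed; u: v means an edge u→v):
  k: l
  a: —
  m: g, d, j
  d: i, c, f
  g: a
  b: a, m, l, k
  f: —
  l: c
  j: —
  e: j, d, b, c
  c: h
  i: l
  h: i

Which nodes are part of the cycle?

c, h, i, l

DFS with gray/black marking from l:
l gray
  c gray
    h gray
      i gray
        i→l: l is gray → back edge
Back edge closes the cycle l → c → h → i → l; its vertices are {c, h, i, l}.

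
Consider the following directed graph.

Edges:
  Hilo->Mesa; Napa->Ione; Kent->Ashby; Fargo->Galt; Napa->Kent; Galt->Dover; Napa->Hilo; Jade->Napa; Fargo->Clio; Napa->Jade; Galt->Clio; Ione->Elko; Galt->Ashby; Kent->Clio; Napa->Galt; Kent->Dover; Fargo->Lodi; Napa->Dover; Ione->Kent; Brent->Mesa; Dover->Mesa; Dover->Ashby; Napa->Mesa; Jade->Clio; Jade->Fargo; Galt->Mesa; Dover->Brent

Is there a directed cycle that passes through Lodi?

No

Lodi lies on a cycle iff there is a path from Lodi back to itself.
Exploring from Lodi, it never reaches itself; equivalently, its strongly connected component is a singleton.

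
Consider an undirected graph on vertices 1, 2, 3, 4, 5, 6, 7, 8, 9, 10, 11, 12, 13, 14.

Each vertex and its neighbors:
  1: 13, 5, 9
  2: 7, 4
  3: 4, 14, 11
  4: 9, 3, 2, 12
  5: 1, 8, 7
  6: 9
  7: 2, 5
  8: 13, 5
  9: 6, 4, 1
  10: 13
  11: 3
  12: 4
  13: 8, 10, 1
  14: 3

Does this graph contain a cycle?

DFS, tracking each vertex's parent; an edge to a visited non-parent vertex closes a cycle.
Start from 6:
visit 6 (parent –)
  visit 9 (parent 6)
    9–6: parent, skip
    visit 4 (parent 9)
      4–9: parent, skip
      visit 3 (parent 4)
        3–4: parent, skip
        visit 14 (parent 3)
          14–3: parent, skip
        visit 11 (parent 3)
          11–3: parent, skip
      visit 2 (parent 4)
        visit 7 (parent 2)
          7–2: parent, skip
          visit 5 (parent 7)
            visit 1 (parent 5)
              visit 13 (parent 1)
                visit 8 (parent 13)
                  8–13: parent, skip
                  8–5: 5 visited and ≠ parent → cycle
Cycle: 5 – 1 – 13 – 8 – 5.

Yes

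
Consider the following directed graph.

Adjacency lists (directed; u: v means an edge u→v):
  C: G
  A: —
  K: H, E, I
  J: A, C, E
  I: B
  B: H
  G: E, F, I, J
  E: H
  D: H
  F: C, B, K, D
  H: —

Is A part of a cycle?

A lies on a cycle iff there is a path from A back to itself.
Exploring from A, it never reaches itself; equivalently, its strongly connected component is a singleton.

No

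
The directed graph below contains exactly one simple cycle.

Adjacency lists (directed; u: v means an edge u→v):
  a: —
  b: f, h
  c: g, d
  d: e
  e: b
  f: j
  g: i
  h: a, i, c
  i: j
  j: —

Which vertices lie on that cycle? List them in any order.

b, c, d, e, h

DFS with gray/black marking from b:
b gray
  f gray
    j gray
    j black
  f black
  h gray
    a gray
    a black
    i gray
      i→j: j black — skip
    i black
    c gray
      g gray
        g→i: i black — skip
      g black
      d gray
        e gray
          e→b: b is gray → back edge
Back edge closes the cycle b → h → c → d → e → b; its vertices are {b, c, d, e, h}.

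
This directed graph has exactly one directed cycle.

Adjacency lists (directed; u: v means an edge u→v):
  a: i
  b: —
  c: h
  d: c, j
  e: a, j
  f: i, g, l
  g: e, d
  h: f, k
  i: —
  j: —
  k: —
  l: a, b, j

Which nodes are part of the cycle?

DFS with gray/black marking from f:
f gray
  i gray
  i black
  g gray
    e gray
      a gray
        a→i: i black — skip
      a black
      j gray
      j black
    e black
    d gray
      c gray
        h gray
          h→f: f is gray → back edge
Back edge closes the cycle f → g → d → c → h → f; its vertices are {c, d, f, g, h}.

c, d, f, g, h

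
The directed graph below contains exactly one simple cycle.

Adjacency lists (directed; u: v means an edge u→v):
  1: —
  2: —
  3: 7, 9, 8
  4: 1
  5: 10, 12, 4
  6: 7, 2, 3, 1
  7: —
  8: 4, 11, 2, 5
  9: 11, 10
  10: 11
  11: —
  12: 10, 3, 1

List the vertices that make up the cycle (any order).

DFS with gray/black marking from 3:
3 gray
  7 gray
  7 black
  9 gray
    11 gray
    11 black
    10 gray
      10→11: 11 black — skip
    10 black
  9 black
  8 gray
    4 gray
      1 gray
      1 black
    4 black
    8→11: 11 black — skip
    2 gray
    2 black
    5 gray
      5→10: 10 black — skip
      12 gray
        12→10: 10 black — skip
        12→3: 3 is gray → back edge
Back edge closes the cycle 3 → 8 → 5 → 12 → 3; its vertices are {3, 5, 8, 12}.

3, 5, 8, 12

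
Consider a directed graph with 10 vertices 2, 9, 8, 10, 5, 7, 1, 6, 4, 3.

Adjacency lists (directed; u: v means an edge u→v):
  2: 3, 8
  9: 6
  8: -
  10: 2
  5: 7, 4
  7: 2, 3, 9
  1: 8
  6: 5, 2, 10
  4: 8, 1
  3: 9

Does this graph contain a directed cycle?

DFS with white/gray/black marking, starting from 10:
10 gray
  2 gray
    3 gray
      9 gray
        6 gray
          5 gray
            7 gray
              7→2: 2 is gray → back edge
Back edge found, so a cycle exists: 2 → 3 → 9 → 6 → 5 → 7 → 2.

Yes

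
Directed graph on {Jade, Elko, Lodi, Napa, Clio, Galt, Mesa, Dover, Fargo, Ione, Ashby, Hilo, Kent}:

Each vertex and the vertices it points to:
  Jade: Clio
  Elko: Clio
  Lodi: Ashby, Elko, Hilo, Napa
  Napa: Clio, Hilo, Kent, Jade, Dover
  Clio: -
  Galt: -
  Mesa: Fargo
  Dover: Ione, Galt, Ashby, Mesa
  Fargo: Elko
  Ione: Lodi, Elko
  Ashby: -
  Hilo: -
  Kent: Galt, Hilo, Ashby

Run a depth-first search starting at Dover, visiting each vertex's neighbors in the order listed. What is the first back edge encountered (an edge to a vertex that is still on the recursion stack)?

Napa->Dover

DFS from Dover (visiting each vertex's neighbors in the order listed); mark gray on enter, black on exit:
Dover gray
  Ione gray
    Lodi gray
      Ashby gray
      Ashby black
      Elko gray
        Clio gray
        Clio black
      Elko black
      Hilo gray
      Hilo black
      Napa gray
        Napa→Clio: Clio black — skip
        Napa→Hilo: Hilo black — skip
        Kent gray
          Galt gray
          Galt black
          Kent→Hilo: Hilo black — skip
          Kent→Ashby: Ashby black — skip
        Kent black
        Jade gray
          Jade→Clio: Clio black — skip
        Jade black
        Napa→Dover: Dover is gray → back edge
First back edge: Napa → Dover.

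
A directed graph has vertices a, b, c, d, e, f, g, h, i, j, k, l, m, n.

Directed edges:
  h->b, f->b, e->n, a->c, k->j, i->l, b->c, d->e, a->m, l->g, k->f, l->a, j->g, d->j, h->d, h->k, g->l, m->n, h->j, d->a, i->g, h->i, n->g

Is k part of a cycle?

No

k lies on a cycle iff there is a path from k back to itself.
Exploring from k, it never reaches itself; equivalently, its strongly connected component is a singleton.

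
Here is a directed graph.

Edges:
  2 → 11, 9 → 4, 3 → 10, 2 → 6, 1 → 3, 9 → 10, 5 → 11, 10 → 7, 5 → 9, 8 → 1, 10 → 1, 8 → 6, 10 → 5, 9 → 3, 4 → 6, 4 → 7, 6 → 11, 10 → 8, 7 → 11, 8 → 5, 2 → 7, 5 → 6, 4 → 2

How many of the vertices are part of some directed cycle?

6

A vertex is on a directed cycle iff it belongs to a strongly connected component of size ≥ 2 (or has a self-loop).
The vertices on cycles are {1, 3, 5, 8, 9, 10} — 6 in total.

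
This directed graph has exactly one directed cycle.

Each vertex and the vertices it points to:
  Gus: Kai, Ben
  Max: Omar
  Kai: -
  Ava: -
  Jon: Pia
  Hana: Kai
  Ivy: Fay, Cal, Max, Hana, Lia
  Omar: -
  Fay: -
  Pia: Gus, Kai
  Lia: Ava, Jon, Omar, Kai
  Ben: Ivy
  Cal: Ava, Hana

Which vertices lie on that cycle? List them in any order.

Ben, Gus, Ivy, Jon, Lia, Pia

DFS with gray/black marking from Gus:
Gus gray
  Kai gray
  Kai black
  Ben gray
    Ivy gray
      Fay gray
      Fay black
      Cal gray
        Ava gray
        Ava black
        Hana gray
          Hana→Kai: Kai black — skip
        Hana black
      Cal black
      Max gray
        Omar gray
        Omar black
      Max black
      Ivy→Hana: Hana black — skip
      Lia gray
        Lia→Ava: Ava black — skip
        Jon gray
          Pia gray
            Pia→Gus: Gus is gray → back edge
Back edge closes the cycle Gus → Ben → Ivy → Lia → Jon → Pia → Gus; its vertices are {Ben, Gus, Ivy, Jon, Lia, Pia}.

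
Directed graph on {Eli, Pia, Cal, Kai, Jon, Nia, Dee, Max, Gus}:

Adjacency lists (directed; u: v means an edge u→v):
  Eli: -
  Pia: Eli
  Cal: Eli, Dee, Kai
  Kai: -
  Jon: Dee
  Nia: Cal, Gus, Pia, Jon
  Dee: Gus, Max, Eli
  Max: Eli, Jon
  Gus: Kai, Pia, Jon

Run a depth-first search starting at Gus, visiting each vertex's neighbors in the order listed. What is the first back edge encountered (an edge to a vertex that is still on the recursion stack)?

DFS from Gus (visiting each vertex's neighbors in the order listed); mark gray on enter, black on exit:
Gus gray
  Kai gray
  Kai black
  Pia gray
    Eli gray
    Eli black
  Pia black
  Jon gray
    Dee gray
      Dee→Gus: Gus is gray → back edge
First back edge: Dee → Gus.

Dee→Gus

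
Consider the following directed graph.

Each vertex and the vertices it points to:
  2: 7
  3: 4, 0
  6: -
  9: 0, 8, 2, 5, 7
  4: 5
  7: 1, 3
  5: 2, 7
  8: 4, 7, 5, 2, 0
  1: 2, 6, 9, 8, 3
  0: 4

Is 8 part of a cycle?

Yes

8 is on a cycle iff 8 can reach itself via ≥1 edge.
8 → 7 → 1 → 8 — yes.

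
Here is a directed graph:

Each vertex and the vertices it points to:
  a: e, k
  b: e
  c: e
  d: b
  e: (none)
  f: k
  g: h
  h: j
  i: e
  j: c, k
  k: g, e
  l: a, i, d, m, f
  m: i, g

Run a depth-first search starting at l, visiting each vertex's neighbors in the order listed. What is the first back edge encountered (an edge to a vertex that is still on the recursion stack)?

j→k

DFS from l (visiting each vertex's neighbors in the order listed); mark gray on enter, black on exit:
l gray
  a gray
    e gray
    e black
    k gray
      g gray
        h gray
          j gray
            c gray
              c→e: e black — skip
            c black
            j→k: k is gray → back edge
First back edge: j → k.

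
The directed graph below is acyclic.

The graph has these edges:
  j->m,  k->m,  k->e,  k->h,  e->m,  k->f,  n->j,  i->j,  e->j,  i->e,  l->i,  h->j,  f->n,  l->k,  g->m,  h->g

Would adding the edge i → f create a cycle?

Adding i→f creates a cycle iff f can already reach i.
Explore from f: no path reaches i. The graph stays acyclic.

No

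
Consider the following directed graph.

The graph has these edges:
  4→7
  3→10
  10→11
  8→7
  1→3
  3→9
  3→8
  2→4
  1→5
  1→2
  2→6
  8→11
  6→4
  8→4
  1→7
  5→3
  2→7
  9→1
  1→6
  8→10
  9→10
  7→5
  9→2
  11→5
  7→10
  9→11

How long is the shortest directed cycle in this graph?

3

For each vertex v, BFS finds the shortest path from v back to v.
The shortest such closed walk is 9 → 1 → 3 → 9, length 3.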